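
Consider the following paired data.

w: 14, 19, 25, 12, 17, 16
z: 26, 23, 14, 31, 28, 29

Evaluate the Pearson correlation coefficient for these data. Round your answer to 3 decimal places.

-0.932

n = 6, Σw = 103, Σz = 151, Σw² = 1871, Σz² = 3987, Σwz = 2463
nΣwz − ΣwΣz = 14778 − 15553 = -775
nΣw² − (Σw)² = 11226 − 10609 = 617; nΣz² − (Σz)² = 23922 − 22801 = 1121
r = -775 / √(617 × 1121) = -775 / 831.6592 ≈ -0.932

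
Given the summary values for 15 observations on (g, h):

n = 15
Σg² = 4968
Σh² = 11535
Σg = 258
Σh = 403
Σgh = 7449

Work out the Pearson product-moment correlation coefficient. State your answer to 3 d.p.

0.844

r = (nΣgh − ΣgΣh) / √[(nΣg² − (Σg)²)(nΣh² − (Σh)²)]
Numerator: 15×7449 − 258×403 = 7761
Denominator: √[(74520 − 66564)(173025 − 162409)] = √[7956 × 10616] = 9190.2609
r = 7761 / 9190.2609 ≈ 0.844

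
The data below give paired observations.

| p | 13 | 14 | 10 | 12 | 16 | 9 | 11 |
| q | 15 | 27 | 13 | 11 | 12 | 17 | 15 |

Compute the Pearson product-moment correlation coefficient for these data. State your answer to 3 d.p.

n = 7, Σp = 85, Σq = 110, Σp² = 1067, Σq² = 1902, Σpq = 1345
nΣpq − ΣpΣq = 9415 − 9350 = 65
nΣp² − (Σp)² = 7469 − 7225 = 244; nΣq² − (Σq)² = 13314 − 12100 = 1214
r = 65 / √(244 × 1214) = 65 / 544.2573 ≈ 0.119

0.119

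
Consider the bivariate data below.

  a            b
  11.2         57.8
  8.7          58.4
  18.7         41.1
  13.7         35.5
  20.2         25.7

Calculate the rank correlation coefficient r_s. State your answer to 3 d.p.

-0.900

Rank a: 2, 1, 4, 3, 5
Rank b: 4, 5, 3, 2, 1
d = rank(a) − rank(b): -2, -4, 1, 1, 4; Σd² = 38
ρ = 1 − 6Σd² / [n(n²−1)] = 1 − 6×38 / (5×24) = 1 − 228/120 ≈ -0.900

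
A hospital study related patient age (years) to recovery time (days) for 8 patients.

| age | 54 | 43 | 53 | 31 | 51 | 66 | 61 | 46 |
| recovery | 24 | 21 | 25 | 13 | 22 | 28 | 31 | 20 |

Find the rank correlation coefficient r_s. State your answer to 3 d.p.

0.929

Rank age: 6, 2, 5, 1, 4, 8, 7, 3
Rank recovery: 5, 3, 6, 1, 4, 7, 8, 2
d = rank(age) − rank(recovery): 1, -1, -1, 0, 0, 1, -1, 1; Σd² = 6
ρ = 1 − 6Σd² / [n(n²−1)] = 1 − 6×6 / (8×63) = 1 − 36/504 ≈ 0.929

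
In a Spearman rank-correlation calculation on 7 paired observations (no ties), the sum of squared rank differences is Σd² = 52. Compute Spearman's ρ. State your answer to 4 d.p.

0.0714

ρ = 1 − 6Σd² / [n(n²−1)] = 1 − 6×52 / (7×48)
  = 1 − 312/336 = 1 − 0.92857 ≈ 0.0714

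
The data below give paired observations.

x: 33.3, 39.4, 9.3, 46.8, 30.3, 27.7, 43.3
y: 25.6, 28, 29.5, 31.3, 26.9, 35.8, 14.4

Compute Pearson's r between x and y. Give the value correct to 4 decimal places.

n = 7, Σx = 230.1, Σy = 191.5, Σx² = 8498.25, Σy² = 5501.91, Σxy = 6125.12
nΣxy − ΣxΣy = 42875.84 − 44064.15 = -1188.31
nΣx² − (Σx)² = 59487.75 − 52946.01 = 6541.74; nΣy² − (Σy)² = 38513.37 − 36672.25 = 1841.12
r = -1188.31 / √(6541.74 × 1841.12) = -1188.31 / 3470.4651 ≈ -0.3424

-0.3424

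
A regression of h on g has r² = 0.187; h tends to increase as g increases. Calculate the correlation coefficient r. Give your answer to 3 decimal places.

|r| = √0.187 = 0.432
The association is positive, so r = 0.432.

0.432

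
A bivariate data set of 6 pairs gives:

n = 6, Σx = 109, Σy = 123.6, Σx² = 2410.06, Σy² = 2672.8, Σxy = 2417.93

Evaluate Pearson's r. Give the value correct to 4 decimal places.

0.7394

r = (nΣxy − ΣxΣy) / √[(nΣx² − (Σx)²)(nΣy² − (Σy)²)]
Numerator: 6×2417.93 − 109×123.6 = 1035.18
Denominator: √[(14460.36 − 11881)(16036.8 − 15276.96)] = √[2579.36 × 759.84] = 1399.9646
r = 1035.18 / 1399.9646 ≈ 0.7394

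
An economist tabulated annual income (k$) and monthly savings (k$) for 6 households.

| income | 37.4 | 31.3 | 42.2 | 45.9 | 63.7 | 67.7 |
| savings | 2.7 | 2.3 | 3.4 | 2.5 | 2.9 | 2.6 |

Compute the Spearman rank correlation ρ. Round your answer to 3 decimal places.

Rank income: 2, 1, 3, 4, 5, 6
Rank savings: 4, 1, 6, 2, 5, 3
d = rank(income) − rank(savings): -2, 0, -3, 2, 0, 3; Σd² = 26
ρ = 1 − 6Σd² / [n(n²−1)] = 1 − 6×26 / (6×35) = 1 − 156/210 ≈ 0.257

0.257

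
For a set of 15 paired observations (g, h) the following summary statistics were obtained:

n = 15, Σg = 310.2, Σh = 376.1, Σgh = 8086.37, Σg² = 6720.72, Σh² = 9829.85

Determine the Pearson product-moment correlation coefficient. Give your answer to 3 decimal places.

r = (nΣgh − ΣgΣh) / √[(nΣg² − (Σg)²)(nΣh² − (Σh)²)]
Numerator: 15×8086.37 − 310.2×376.1 = 4629.33
Denominator: √[(100810.8 − 96224.04)(147447.75 − 141451.21)] = √[4586.76 × 5996.54] = 5244.4914
r = 4629.33 / 5244.4914 ≈ 0.883

0.883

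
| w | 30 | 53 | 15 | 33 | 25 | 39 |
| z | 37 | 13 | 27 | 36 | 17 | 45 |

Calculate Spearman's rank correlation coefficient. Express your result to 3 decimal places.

Rank w: 3, 6, 1, 4, 2, 5
Rank z: 5, 1, 3, 4, 2, 6
d = rank(w) − rank(z): -2, 5, -2, 0, 0, -1; Σd² = 34
ρ = 1 − 6Σd² / [n(n²−1)] = 1 − 6×34 / (6×35) = 1 − 204/210 ≈ 0.029

0.029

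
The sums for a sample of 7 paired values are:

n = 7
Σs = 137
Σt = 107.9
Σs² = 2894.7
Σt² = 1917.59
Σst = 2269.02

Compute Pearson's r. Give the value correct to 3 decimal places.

0.675

r = (nΣst − ΣsΣt) / √[(nΣs² − (Σs)²)(nΣt² − (Σt)²)]
Numerator: 7×2269.02 − 137×107.9 = 1100.84
Denominator: √[(20262.9 − 18769)(13423.13 − 11642.41)] = √[1493.9 × 1780.72] = 1631.0174
r = 1100.84 / 1631.0174 ≈ 0.675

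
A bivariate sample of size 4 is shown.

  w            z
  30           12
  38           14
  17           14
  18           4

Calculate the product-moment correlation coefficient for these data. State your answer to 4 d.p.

0.4793

n = 4, Σw = 103, Σz = 44, Σw² = 2957, Σz² = 552, Σwz = 1202
nΣwz − ΣwΣz = 4808 − 4532 = 276
nΣw² − (Σw)² = 11828 − 10609 = 1219; nΣz² − (Σz)² = 2208 − 1936 = 272
r = 276 / √(1219 × 272) = 276 / 575.8194 ≈ 0.4793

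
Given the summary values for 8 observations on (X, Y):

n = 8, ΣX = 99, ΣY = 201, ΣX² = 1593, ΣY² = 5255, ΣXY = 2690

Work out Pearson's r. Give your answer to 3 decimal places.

0.738

r = (nΣXY − ΣXΣY) / √[(nΣX² − (ΣX)²)(nΣY² − (ΣY)²)]
Numerator: 8×2690 − 99×201 = 1621
Denominator: √[(12744 − 9801)(42040 − 40401)] = √[2943 × 1639] = 2196.2643
r = 1621 / 2196.2643 ≈ 0.738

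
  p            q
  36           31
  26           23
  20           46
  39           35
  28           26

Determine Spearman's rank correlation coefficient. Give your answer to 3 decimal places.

Rank p: 4, 2, 1, 5, 3
Rank q: 3, 1, 5, 4, 2
d = rank(p) − rank(q): 1, 1, -4, 1, 1; Σd² = 20
ρ = 1 − 6Σd² / [n(n²−1)] = 1 − 6×20 / (5×24) = 1 − 120/120 ≈ 0.000

0.000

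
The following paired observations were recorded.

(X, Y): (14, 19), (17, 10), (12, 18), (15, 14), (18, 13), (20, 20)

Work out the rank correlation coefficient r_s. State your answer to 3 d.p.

-0.029

Rank X: 2, 4, 1, 3, 5, 6
Rank Y: 5, 1, 4, 3, 2, 6
d = rank(X) − rank(Y): -3, 3, -3, 0, 3, 0; Σd² = 36
ρ = 1 − 6Σd² / [n(n²−1)] = 1 − 6×36 / (6×35) = 1 − 216/210 ≈ -0.029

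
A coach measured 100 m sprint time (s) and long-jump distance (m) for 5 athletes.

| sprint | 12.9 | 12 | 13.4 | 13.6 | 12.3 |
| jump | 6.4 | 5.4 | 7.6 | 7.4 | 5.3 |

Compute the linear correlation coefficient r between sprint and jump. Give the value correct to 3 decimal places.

0.966

n = 5, Σx = 64.2, Σy = 32.1, Σx² = 826.22, Σy² = 210.73, Σxy = 415.03
nΣxy − ΣxΣy = 2075.15 − 2060.82 = 14.33
nΣx² − (Σx)² = 4131.1 − 4121.64 = 9.46; nΣy² − (Σy)² = 1053.65 − 1030.41 = 23.24
r = 14.33 / √(9.46 × 23.24) = 14.33 / 14.8274 ≈ 0.966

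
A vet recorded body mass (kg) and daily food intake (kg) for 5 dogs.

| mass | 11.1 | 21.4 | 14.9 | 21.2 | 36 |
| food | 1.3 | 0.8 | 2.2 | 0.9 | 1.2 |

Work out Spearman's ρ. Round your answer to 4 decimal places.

Rank mass: 1, 4, 2, 3, 5
Rank food: 4, 1, 5, 2, 3
d = rank(mass) − rank(food): -3, 3, -3, 1, 2; Σd² = 32
ρ = 1 − 6Σd² / [n(n²−1)] = 1 − 6×32 / (5×24) = 1 − 192/120 ≈ -0.6000

-0.6000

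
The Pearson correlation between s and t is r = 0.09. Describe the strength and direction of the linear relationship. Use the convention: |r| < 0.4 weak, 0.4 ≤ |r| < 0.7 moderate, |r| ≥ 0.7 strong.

weak positive

r = 0.09 > 0 so the relationship is positive.
|r| = 0.09, which falls in the weak range.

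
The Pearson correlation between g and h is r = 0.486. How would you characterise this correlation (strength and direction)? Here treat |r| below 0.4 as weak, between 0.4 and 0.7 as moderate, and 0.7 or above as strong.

moderate positive

r = 0.486 > 0 so the relationship is positive.
|r| = 0.486, which falls in the moderate range.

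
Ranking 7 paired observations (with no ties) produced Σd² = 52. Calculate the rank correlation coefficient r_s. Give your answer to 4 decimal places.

ρ = 1 − 6Σd² / [n(n²−1)] = 1 − 6×52 / (7×48)
  = 1 − 312/336 = 1 − 0.92857 ≈ 0.0714

0.0714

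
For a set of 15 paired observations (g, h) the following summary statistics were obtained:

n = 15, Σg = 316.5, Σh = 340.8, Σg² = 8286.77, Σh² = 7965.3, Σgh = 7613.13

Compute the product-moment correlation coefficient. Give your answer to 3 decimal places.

r = (nΣgh − ΣgΣh) / √[(nΣg² − (Σg)²)(nΣh² − (Σh)²)]
Numerator: 15×7613.13 − 316.5×340.8 = 6333.75
Denominator: √[(124301.55 − 100172.25)(119479.5 − 116144.64)] = √[24129.3 × 3334.86] = 8970.3867
r = 6333.75 / 8970.3867 ≈ 0.706

0.706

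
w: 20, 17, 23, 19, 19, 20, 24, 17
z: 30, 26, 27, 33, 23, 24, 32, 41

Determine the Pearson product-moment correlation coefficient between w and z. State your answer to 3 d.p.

-0.178

n = 8, Σw = 159, Σz = 236, Σw² = 3205, Σz² = 7204, Σwz = 4672
nΣwz − ΣwΣz = 37376 − 37524 = -148
nΣw² − (Σw)² = 25640 − 25281 = 359; nΣz² − (Σz)² = 57632 − 55696 = 1936
r = -148 / √(359 × 1936) = -148 / 833.6810 ≈ -0.178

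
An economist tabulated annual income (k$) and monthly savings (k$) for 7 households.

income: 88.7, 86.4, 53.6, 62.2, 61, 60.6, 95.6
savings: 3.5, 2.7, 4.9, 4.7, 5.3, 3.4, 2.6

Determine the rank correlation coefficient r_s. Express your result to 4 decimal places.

Rank income: 6, 5, 1, 4, 3, 2, 7
Rank savings: 4, 2, 6, 5, 7, 3, 1
d = rank(income) − rank(savings): 2, 3, -5, -1, -4, -1, 6; Σd² = 92
ρ = 1 − 6Σd² / [n(n²−1)] = 1 − 6×92 / (7×48) = 1 − 552/336 ≈ -0.6429

-0.6429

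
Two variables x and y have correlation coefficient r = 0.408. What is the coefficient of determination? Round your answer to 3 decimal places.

0.166

r² = (0.408)² = 0.166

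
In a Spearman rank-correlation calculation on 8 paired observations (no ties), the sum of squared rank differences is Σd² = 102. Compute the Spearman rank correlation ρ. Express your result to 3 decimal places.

ρ = 1 − 6Σd² / [n(n²−1)] = 1 − 6×102 / (8×63)
  = 1 − 612/504 = 1 − 1.2143 ≈ -0.214

-0.214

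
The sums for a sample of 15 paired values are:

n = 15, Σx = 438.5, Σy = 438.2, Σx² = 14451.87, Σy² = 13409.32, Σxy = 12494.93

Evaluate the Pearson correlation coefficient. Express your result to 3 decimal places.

r = (nΣxy − ΣxΣy) / √[(nΣx² − (Σx)²)(nΣy² − (Σy)²)]
Numerator: 15×12494.93 − 438.5×438.2 = -4726.75
Denominator: √[(216778.05 − 192282.25)(201139.8 − 192019.24)] = √[24495.8 × 9120.56] = 14947.0871
r = -4726.75 / 14947.0871 ≈ -0.316

-0.316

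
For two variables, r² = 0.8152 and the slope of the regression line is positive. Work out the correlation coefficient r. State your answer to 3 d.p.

0.903

|r| = √0.8152 = 0.903
The association is positive, so r = 0.903.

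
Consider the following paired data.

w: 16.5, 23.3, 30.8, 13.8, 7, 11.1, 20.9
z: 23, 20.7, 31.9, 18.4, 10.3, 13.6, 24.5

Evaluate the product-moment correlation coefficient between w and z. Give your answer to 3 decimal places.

0.934

n = 7, Σw = 123.4, Σz = 142.4, Σw² = 2563.24, Σz² = 3204.96, Σwz = 2833.36
nΣwz − ΣwΣz = 19833.52 − 17572.16 = 2261.36
nΣw² − (Σw)² = 17942.68 − 15227.56 = 2715.12; nΣz² − (Σz)² = 22434.72 − 20277.76 = 2156.96
r = 2261.36 / √(2715.12 × 2156.96) = 2261.36 / 2420.0011 ≈ 0.934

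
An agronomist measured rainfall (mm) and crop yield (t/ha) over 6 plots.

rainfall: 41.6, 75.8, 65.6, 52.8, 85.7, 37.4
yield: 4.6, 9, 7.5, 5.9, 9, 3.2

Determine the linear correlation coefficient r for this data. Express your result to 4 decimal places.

n = 6, Σx = 358.9, Σy = 39.2, Σx² = 23310.65, Σy² = 284.46, Σxy = 2568.06
nΣxy − ΣxΣy = 15408.36 − 14068.88 = 1339.48
nΣx² − (Σx)² = 139863.9 − 128809.21 = 11054.69; nΣy² − (Σy)² = 1706.76 − 1536.64 = 170.12
r = 1339.48 / √(11054.69 × 170.12) = 1339.48 / 1371.3584 ≈ 0.9768

0.9768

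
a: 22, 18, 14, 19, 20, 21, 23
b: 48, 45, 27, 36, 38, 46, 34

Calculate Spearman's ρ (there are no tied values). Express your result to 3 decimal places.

Rank a: 6, 2, 1, 3, 4, 5, 7
Rank b: 7, 5, 1, 3, 4, 6, 2
d = rank(a) − rank(b): -1, -3, 0, 0, 0, -1, 5; Σd² = 36
ρ = 1 − 6Σd² / [n(n²−1)] = 1 − 6×36 / (7×48) = 1 − 216/336 ≈ 0.357

0.357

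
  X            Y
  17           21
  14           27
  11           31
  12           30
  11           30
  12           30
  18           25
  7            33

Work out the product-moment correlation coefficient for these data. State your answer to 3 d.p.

-0.915

n = 8, ΣX = 102, ΣY = 227, ΣX² = 1388, ΣY² = 6545, ΣXY = 2807
nΣXY − ΣXΣY = 22456 − 23154 = -698
nΣX² − (ΣX)² = 11104 − 10404 = 700; nΣY² − (ΣY)² = 52360 − 51529 = 831
r = -698 / √(700 × 831) = -698 / 762.6926 ≈ -0.915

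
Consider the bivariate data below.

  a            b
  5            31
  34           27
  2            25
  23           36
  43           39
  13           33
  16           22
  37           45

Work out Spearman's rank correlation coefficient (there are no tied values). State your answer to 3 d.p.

0.643

Rank a: 2, 6, 1, 5, 8, 3, 4, 7
Rank b: 4, 3, 2, 6, 7, 5, 1, 8
d = rank(a) − rank(b): -2, 3, -1, -1, 1, -2, 3, -1; Σd² = 30
ρ = 1 − 6Σd² / [n(n²−1)] = 1 − 6×30 / (8×63) = 1 − 180/504 ≈ 0.643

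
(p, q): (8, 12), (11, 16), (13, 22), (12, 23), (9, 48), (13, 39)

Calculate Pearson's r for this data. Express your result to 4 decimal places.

n = 6, Σp = 66, Σq = 160, Σp² = 748, Σq² = 5238, Σpq = 1773
nΣpq − ΣpΣq = 10638 − 10560 = 78
nΣp² − (Σp)² = 4488 − 4356 = 132; nΣq² − (Σq)² = 31428 − 25600 = 5828
r = 78 / √(132 × 5828) = 78 / 877.0952 ≈ 0.0889

0.0889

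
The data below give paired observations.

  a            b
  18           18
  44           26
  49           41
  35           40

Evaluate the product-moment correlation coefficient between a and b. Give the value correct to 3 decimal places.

0.688

n = 4, Σa = 146, Σb = 125, Σa² = 5886, Σb² = 4281, Σab = 4877
nΣab − ΣaΣb = 19508 − 18250 = 1258
nΣa² − (Σa)² = 23544 − 21316 = 2228; nΣb² − (Σb)² = 17124 − 15625 = 1499
r = 1258 / √(2228 × 1499) = 1258 / 1827.5043 ≈ 0.688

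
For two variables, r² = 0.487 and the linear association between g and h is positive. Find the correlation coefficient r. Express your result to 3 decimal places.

|r| = √0.487 = 0.698
The association is positive, so r = 0.698.

0.698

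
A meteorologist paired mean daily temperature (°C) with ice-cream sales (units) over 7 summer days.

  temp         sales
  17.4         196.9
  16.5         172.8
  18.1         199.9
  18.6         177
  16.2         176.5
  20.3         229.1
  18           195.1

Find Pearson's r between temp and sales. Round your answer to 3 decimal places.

n = 7, Σx = 125.1, Σy = 1347.3, Σx² = 2247.11, Σy² = 261621.53, Σxy = 24209.48
nΣxy − ΣxΣy = 169466.36 − 168547.23 = 919.13
nΣx² − (Σx)² = 15729.77 − 15650.01 = 79.76; nΣy² − (Σy)² = 1831350.71 − 1815217.29 = 16133.42
r = 919.13 / √(79.76 × 16133.42) = 919.13 / 1134.3728 ≈ 0.810

0.810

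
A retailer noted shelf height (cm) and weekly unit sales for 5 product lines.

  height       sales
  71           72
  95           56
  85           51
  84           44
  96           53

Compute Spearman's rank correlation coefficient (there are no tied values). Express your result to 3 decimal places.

Rank height: 1, 4, 3, 2, 5
Rank sales: 5, 4, 2, 1, 3
d = rank(height) − rank(sales): -4, 0, 1, 1, 2; Σd² = 22
ρ = 1 − 6Σd² / [n(n²−1)] = 1 − 6×22 / (5×24) = 1 − 132/120 ≈ -0.100

-0.100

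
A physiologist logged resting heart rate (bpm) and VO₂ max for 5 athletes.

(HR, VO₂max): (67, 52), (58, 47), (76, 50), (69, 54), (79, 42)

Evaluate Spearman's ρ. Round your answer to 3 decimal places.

-0.300

Rank HR: 2, 1, 4, 3, 5
Rank VO₂max: 4, 2, 3, 5, 1
d = rank(HR) − rank(VO₂max): -2, -1, 1, -2, 4; Σd² = 26
ρ = 1 − 6Σd² / [n(n²−1)] = 1 − 6×26 / (5×24) = 1 − 156/120 ≈ -0.300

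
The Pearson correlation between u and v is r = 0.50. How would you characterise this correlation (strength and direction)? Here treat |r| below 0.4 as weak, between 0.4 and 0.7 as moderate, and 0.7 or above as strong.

r = 0.50 > 0 so the relationship is positive.
|r| = 0.50, which falls in the moderate range.

moderate positive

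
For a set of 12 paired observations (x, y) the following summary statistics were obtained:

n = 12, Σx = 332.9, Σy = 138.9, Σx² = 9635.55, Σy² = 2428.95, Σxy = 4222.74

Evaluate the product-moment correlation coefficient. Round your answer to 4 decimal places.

r = (nΣxy − ΣxΣy) / √[(nΣx² − (Σx)²)(nΣy² − (Σy)²)]
Numerator: 12×4222.74 − 332.9×138.9 = 4433.07
Denominator: √[(115626.6 − 110822.41)(29147.4 − 19293.21)] = √[4804.19 × 9854.19] = 6880.5088
r = 4433.07 / 6880.5088 ≈ 0.6443

0.6443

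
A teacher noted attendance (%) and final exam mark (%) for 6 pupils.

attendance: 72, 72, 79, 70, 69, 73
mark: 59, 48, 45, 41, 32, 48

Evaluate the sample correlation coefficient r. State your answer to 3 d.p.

n = 6, Σx = 435, Σy = 273, Σx² = 31599, Σy² = 12819, Σxy = 19841
nΣxy − ΣxΣy = 119046 − 118755 = 291
nΣx² − (Σx)² = 189594 − 189225 = 369; nΣy² − (Σy)² = 76914 − 74529 = 2385
r = 291 / √(369 × 2385) = 291 / 938.1178 ≈ 0.310

0.310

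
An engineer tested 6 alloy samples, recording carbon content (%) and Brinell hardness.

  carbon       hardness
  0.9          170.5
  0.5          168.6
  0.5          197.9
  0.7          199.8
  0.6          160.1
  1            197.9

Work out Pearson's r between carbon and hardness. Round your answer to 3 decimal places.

0.221

n = 6, Σx = 4.2, Σy = 1094.8, Σx² = 3.16, Σy² = 201377.08, Σxy = 770.52
nΣxy − ΣxΣy = 4623.12 − 4598.16 = 24.96
nΣx² − (Σx)² = 18.96 − 17.64 = 1.32; nΣy² − (Σy)² = 1208262.48 − 1198587.04 = 9675.44
r = 24.96 / √(1.32 × 9675.44) = 24.96 / 113.0114 ≈ 0.221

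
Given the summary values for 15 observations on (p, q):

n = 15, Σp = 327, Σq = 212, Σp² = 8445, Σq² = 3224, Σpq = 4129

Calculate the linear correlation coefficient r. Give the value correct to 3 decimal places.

-0.900

r = (nΣpq − ΣpΣq) / √[(nΣp² − (Σp)²)(nΣq² − (Σq)²)]
Numerator: 15×4129 − 327×212 = -7389
Denominator: √[(126675 − 106929)(48360 − 44944)] = √[19746 × 3416] = 8212.9371
r = -7389 / 8212.9371 ≈ -0.900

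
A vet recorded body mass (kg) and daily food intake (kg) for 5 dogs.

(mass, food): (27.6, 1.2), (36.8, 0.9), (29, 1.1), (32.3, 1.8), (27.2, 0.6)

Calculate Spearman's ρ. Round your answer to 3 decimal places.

0.300

Rank mass: 2, 5, 3, 4, 1
Rank food: 4, 2, 3, 5, 1
d = rank(mass) − rank(food): -2, 3, 0, -1, 0; Σd² = 14
ρ = 1 − 6Σd² / [n(n²−1)] = 1 − 6×14 / (5×24) = 1 − 84/120 ≈ 0.300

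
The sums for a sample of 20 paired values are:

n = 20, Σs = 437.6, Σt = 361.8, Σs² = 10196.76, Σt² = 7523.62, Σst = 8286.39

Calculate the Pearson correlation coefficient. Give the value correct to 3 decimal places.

r = (nΣst − ΣsΣt) / √[(nΣs² − (Σs)²)(nΣt² − (Σt)²)]
Numerator: 20×8286.39 − 437.6×361.8 = 7404.12
Denominator: √[(203935.2 − 191493.76)(150472.4 − 130899.24)] = √[12441.44 × 19573.16] = 15605.0728
r = 7404.12 / 15605.0728 ≈ 0.474

0.474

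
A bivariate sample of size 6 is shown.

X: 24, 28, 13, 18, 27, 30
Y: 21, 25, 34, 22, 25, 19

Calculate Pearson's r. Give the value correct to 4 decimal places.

-0.6909

n = 6, ΣX = 140, ΣY = 146, ΣX² = 3482, ΣY² = 3692, ΣXY = 3287
nΣXY − ΣXΣY = 19722 − 20440 = -718
nΣX² − (ΣX)² = 20892 − 19600 = 1292; nΣY² − (ΣY)² = 22152 − 21316 = 836
r = -718 / √(1292 × 836) = -718 / 1039.2844 ≈ -0.6909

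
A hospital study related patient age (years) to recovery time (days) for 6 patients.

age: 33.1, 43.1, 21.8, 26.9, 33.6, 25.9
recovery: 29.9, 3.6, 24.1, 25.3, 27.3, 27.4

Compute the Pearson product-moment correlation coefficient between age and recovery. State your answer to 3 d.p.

-0.688

n = 6, Σx = 184.4, Σy = 137.6, Σx² = 5951.84, Σy² = 3623.92, Σxy = 3977.74
nΣxy − ΣxΣy = 23866.44 − 25373.44 = -1507
nΣx² − (Σx)² = 35711.04 − 34003.36 = 1707.68; nΣy² − (Σy)² = 21743.52 − 18933.76 = 2809.76
r = -1507 / √(1707.68 × 2809.76) = -1507 / 2190.4728 ≈ -0.688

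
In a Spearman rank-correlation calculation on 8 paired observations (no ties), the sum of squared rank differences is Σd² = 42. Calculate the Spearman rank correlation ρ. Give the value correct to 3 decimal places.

ρ = 1 − 6Σd² / [n(n²−1)] = 1 − 6×42 / (8×63)
  = 1 − 252/504 = 1 − 0.5000 ≈ 0.500

0.500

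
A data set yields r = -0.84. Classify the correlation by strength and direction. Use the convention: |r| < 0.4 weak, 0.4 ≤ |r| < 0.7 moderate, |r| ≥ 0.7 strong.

r = -0.84 < 0 so the relationship is negative.
|r| = 0.84, which falls in the strong range.

strong negative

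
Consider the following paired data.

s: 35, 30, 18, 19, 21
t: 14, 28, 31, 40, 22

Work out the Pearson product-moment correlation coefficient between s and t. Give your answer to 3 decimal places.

-0.721

n = 5, Σs = 123, Σt = 135, Σs² = 3251, Σt² = 4025, Σst = 3110
nΣst − ΣsΣt = 15550 − 16605 = -1055
nΣs² − (Σs)² = 16255 − 15129 = 1126; nΣt² − (Σt)² = 20125 − 18225 = 1900
r = -1055 / √(1126 × 1900) = -1055 / 1462.6688 ≈ -0.721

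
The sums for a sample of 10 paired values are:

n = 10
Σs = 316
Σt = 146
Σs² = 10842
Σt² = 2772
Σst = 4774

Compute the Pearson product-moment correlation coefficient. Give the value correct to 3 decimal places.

0.217

r = (nΣst − ΣsΣt) / √[(nΣs² − (Σs)²)(nΣt² − (Σt)²)]
Numerator: 10×4774 − 316×146 = 1604
Denominator: √[(108420 − 99856)(27720 − 21316)] = √[8564 × 6404] = 7405.6638
r = 1604 / 7405.6638 ≈ 0.217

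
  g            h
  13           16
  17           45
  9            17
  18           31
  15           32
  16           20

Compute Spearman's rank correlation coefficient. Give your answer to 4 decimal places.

Rank g: 2, 5, 1, 6, 3, 4
Rank h: 1, 6, 2, 4, 5, 3
d = rank(g) − rank(h): 1, -1, -1, 2, -2, 1; Σd² = 12
ρ = 1 − 6Σd² / [n(n²−1)] = 1 − 6×12 / (6×35) = 1 − 72/210 ≈ 0.6571

0.6571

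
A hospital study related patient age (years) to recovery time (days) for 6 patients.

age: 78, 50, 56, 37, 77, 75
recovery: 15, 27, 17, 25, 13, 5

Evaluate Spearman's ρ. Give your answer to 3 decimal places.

Rank age: 6, 2, 3, 1, 5, 4
Rank recovery: 3, 6, 4, 5, 2, 1
d = rank(age) − rank(recovery): 3, -4, -1, -4, 3, 3; Σd² = 60
ρ = 1 − 6Σd² / [n(n²−1)] = 1 − 6×60 / (6×35) = 1 − 360/210 ≈ -0.714

-0.714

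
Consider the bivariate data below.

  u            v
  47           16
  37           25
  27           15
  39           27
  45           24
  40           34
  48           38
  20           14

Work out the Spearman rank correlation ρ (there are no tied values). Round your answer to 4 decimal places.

Rank u: 7, 3, 2, 4, 6, 5, 8, 1
Rank v: 3, 5, 2, 6, 4, 7, 8, 1
d = rank(u) − rank(v): 4, -2, 0, -2, 2, -2, 0, 0; Σd² = 32
ρ = 1 − 6Σd² / [n(n²−1)] = 1 − 6×32 / (8×63) = 1 − 192/504 ≈ 0.6190

0.6190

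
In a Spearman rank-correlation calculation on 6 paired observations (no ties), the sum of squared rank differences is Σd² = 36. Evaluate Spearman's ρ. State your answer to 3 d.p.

-0.029

ρ = 1 − 6Σd² / [n(n²−1)] = 1 − 6×36 / (6×35)
  = 1 − 216/210 = 1 − 1.0286 ≈ -0.029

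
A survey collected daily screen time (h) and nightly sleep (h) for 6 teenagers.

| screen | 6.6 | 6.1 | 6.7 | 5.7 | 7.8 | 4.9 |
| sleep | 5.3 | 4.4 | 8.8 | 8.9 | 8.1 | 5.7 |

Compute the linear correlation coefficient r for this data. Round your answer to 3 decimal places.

0.316

n = 6, Σx = 37.8, Σy = 41.2, Σx² = 243, Σy² = 302.2, Σxy = 262.62
nΣxy − ΣxΣy = 1575.72 − 1557.36 = 18.36
nΣx² − (Σx)² = 1458 − 1428.84 = 29.16; nΣy² − (Σy)² = 1813.2 − 1697.44 = 115.76
r = 18.36 / √(29.16 × 115.76) = 18.36 / 58.0996 ≈ 0.316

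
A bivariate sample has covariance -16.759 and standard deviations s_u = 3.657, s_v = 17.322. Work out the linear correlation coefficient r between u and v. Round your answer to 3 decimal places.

-0.265

r = Cov(u,v) / (s_u · s_v) = -16.759 / (3.657 × 17.322)
  = -16.759 / 63.3466 ≈ -0.265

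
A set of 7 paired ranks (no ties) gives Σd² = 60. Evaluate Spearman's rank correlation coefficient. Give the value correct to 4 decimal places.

-0.0714

ρ = 1 − 6Σd² / [n(n²−1)] = 1 − 6×60 / (7×48)
  = 1 − 360/336 = 1 − 1.07143 ≈ -0.0714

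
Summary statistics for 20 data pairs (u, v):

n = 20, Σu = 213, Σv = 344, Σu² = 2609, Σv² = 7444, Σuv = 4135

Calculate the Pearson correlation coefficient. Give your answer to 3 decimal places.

0.654

r = (nΣuv − ΣuΣv) / √[(nΣu² − (Σu)²)(nΣv² − (Σv)²)]
Numerator: 20×4135 − 213×344 = 9428
Denominator: √[(52180 − 45369)(148880 − 118336)] = √[6811 × 30544] = 14423.4248
r = 9428 / 14423.4248 ≈ 0.654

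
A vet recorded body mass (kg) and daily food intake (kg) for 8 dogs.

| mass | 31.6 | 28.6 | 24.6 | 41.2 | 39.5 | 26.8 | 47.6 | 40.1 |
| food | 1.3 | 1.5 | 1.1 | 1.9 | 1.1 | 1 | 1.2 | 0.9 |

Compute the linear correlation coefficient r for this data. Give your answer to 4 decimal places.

n = 8, Σx = 280, Σy = 10, Σx² = 10271.38, Σy² = 13.22, Σxy = 352.78
nΣxy − ΣxΣy = 2822.24 − 2800 = 22.24
nΣx² − (Σx)² = 82171.04 − 78400 = 3771.04; nΣy² − (Σy)² = 105.76 − 100 = 5.76
r = 22.24 / √(3771.04 × 5.76) = 22.24 / 147.3811 ≈ 0.1509

0.1509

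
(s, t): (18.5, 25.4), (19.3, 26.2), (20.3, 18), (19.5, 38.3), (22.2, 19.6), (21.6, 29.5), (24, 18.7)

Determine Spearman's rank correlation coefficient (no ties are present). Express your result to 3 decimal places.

-0.393

Rank s: 1, 2, 4, 3, 6, 5, 7
Rank t: 4, 5, 1, 7, 3, 6, 2
d = rank(s) − rank(t): -3, -3, 3, -4, 3, -1, 5; Σd² = 78
ρ = 1 − 6Σd² / [n(n²−1)] = 1 − 6×78 / (7×48) = 1 − 468/336 ≈ -0.393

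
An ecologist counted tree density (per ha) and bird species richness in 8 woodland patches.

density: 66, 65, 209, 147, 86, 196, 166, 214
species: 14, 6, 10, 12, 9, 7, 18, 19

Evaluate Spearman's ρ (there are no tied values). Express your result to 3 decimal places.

0.452

Rank density: 2, 1, 7, 4, 3, 6, 5, 8
Rank species: 6, 1, 4, 5, 3, 2, 7, 8
d = rank(density) − rank(species): -4, 0, 3, -1, 0, 4, -2, 0; Σd² = 46
ρ = 1 − 6Σd² / [n(n²−1)] = 1 − 6×46 / (8×63) = 1 − 276/504 ≈ 0.452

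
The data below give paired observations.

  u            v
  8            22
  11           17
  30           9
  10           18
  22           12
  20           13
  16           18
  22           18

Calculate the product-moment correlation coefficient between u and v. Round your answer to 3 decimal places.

n = 8, Σu = 139, Σv = 127, Σu² = 2809, Σv² = 2139, Σuv = 2021
nΣuv − ΣuΣv = 16168 − 17653 = -1485
nΣu² − (Σu)² = 22472 − 19321 = 3151; nΣv² − (Σv)² = 17112 − 16129 = 983
r = -1485 / √(3151 × 983) = -1485 / 1759.9526 ≈ -0.844

-0.844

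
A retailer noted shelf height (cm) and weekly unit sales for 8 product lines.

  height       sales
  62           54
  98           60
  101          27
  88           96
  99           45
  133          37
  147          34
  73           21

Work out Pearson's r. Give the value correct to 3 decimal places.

n = 8, Σx = 801, Σy = 374, Σx² = 85821, Σy² = 21452, Σxy = 36310
nΣxy − ΣxΣy = 290480 − 299574 = -9094
nΣx² − (Σx)² = 686568 − 641601 = 44967; nΣy² − (Σy)² = 171616 − 139876 = 31740
r = -9094 / √(44967 × 31740) = -9094 / 37778.9965 ≈ -0.241

-0.241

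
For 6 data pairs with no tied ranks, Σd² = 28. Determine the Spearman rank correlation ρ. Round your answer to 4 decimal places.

0.2000

ρ = 1 − 6Σd² / [n(n²−1)] = 1 − 6×28 / (6×35)
  = 1 − 168/210 = 1 − 0.80000 ≈ 0.2000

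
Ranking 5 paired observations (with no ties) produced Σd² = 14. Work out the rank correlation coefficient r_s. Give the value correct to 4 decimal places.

0.3000

ρ = 1 − 6Σd² / [n(n²−1)] = 1 − 6×14 / (5×24)
  = 1 − 84/120 = 1 − 0.70000 ≈ 0.3000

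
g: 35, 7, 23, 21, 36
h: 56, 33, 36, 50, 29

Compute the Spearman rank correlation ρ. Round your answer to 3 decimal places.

Rank g: 4, 1, 3, 2, 5
Rank h: 5, 2, 3, 4, 1
d = rank(g) − rank(h): -1, -1, 0, -2, 4; Σd² = 22
ρ = 1 − 6Σd² / [n(n²−1)] = 1 − 6×22 / (5×24) = 1 − 132/120 ≈ -0.100

-0.100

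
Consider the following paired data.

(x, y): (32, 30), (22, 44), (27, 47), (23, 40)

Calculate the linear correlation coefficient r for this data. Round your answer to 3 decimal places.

n = 4, Σx = 104, Σy = 161, Σx² = 2766, Σy² = 6645, Σxy = 4117
nΣxy − ΣxΣy = 16468 − 16744 = -276
nΣx² − (Σx)² = 11064 − 10816 = 248; nΣy² − (Σy)² = 26580 − 25921 = 659
r = -276 / √(248 × 659) = -276 / 404.2672 ≈ -0.683

-0.683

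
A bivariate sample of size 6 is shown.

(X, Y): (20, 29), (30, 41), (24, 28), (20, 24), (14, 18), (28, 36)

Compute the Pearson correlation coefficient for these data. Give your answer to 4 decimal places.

n = 6, ΣX = 136, ΣY = 176, ΣX² = 3256, ΣY² = 5502, ΣXY = 4222
nΣXY − ΣXΣY = 25332 − 23936 = 1396
nΣX² − (ΣX)² = 19536 − 18496 = 1040; nΣY² − (ΣY)² = 33012 − 30976 = 2036
r = 1396 / √(1040 × 2036) = 1396 / 1455.1426 ≈ 0.9594

0.9594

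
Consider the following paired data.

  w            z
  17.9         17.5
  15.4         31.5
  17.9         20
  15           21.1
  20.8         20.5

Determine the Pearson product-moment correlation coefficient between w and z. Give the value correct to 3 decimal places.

n = 5, Σw = 87, Σz = 110.6, Σw² = 1535.62, Σz² = 2563.96, Σwz = 1899.25
nΣwz − ΣwΣz = 9496.25 − 9622.2 = -125.95
nΣw² − (Σw)² = 7678.1 − 7569 = 109.1; nΣz² − (Σz)² = 12819.8 − 12232.36 = 587.44
r = -125.95 / √(109.1 × 587.44) = -125.95 / 253.1594 ≈ -0.498

-0.498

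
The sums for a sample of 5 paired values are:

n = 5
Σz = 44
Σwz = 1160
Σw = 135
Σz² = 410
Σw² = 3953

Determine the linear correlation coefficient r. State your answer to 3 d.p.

-0.334

r = (nΣwz − ΣwΣz) / √[(nΣw² − (Σw)²)(nΣz² − (Σz)²)]
Numerator: 5×1160 − 135×44 = -140
Denominator: √[(19765 − 18225)(2050 − 1936)] = √[1540 × 114] = 418.9988
r = -140 / 418.9988 ≈ -0.334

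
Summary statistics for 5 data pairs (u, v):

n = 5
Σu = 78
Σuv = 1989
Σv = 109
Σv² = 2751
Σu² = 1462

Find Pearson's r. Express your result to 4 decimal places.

0.9520

r = (nΣuv − ΣuΣv) / √[(nΣu² − (Σu)²)(nΣv² − (Σv)²)]
Numerator: 5×1989 − 78×109 = 1443
Denominator: √[(7310 − 6084)(13755 − 11881)] = √[1226 × 1874] = 1515.7586
r = 1443 / 1515.7586 ≈ 0.9520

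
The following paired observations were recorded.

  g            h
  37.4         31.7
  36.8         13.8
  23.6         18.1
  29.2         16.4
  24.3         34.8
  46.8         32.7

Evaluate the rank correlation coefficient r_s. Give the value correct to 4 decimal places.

Rank g: 5, 4, 1, 3, 2, 6
Rank h: 4, 1, 3, 2, 6, 5
d = rank(g) − rank(h): 1, 3, -2, 1, -4, 1; Σd² = 32
ρ = 1 − 6Σd² / [n(n²−1)] = 1 − 6×32 / (6×35) = 1 − 192/210 ≈ 0.0857

0.0857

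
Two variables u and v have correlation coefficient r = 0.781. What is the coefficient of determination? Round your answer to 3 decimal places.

r² = (0.781)² = 0.610

0.610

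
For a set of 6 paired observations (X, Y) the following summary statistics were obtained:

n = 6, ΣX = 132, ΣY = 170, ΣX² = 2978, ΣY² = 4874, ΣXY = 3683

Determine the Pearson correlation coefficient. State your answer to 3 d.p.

-0.875

r = (nΣXY − ΣXΣY) / √[(nΣX² − (ΣX)²)(nΣY² − (ΣY)²)]
Numerator: 6×3683 − 132×170 = -342
Denominator: √[(17868 − 17424)(29244 − 28900)] = √[444 × 344] = 390.8145
r = -342 / 390.8145 ≈ -0.875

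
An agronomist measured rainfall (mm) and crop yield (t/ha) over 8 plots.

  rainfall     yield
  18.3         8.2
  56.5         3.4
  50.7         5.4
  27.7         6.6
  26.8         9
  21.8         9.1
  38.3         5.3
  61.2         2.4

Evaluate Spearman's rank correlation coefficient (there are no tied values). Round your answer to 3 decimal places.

Rank rainfall: 1, 7, 6, 4, 3, 2, 5, 8
Rank yield: 6, 2, 4, 5, 7, 8, 3, 1
d = rank(rainfall) − rank(yield): -5, 5, 2, -1, -4, -6, 2, 7; Σd² = 160
ρ = 1 − 6Σd² / [n(n²−1)] = 1 − 6×160 / (8×63) = 1 − 960/504 ≈ -0.905

-0.905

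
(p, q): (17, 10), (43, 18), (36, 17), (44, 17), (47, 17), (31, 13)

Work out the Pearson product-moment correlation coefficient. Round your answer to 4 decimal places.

n = 6, Σp = 218, Σq = 92, Σp² = 8540, Σq² = 1460, Σpq = 3506
nΣpq − ΣpΣq = 21036 − 20056 = 980
nΣp² − (Σp)² = 51240 − 47524 = 3716; nΣq² − (Σq)² = 8760 − 8464 = 296
r = 980 / √(3716 × 296) = 980 / 1048.7783 ≈ 0.9344

0.9344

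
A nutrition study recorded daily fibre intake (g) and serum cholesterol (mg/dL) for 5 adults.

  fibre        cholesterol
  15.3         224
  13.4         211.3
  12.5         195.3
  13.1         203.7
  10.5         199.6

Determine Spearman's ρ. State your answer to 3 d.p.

Rank fibre: 5, 4, 2, 3, 1
Rank cholesterol: 5, 4, 1, 3, 2
d = rank(fibre) − rank(cholesterol): 0, 0, 1, 0, -1; Σd² = 2
ρ = 1 − 6Σd² / [n(n²−1)] = 1 − 6×2 / (5×24) = 1 − 12/120 ≈ 0.900

0.900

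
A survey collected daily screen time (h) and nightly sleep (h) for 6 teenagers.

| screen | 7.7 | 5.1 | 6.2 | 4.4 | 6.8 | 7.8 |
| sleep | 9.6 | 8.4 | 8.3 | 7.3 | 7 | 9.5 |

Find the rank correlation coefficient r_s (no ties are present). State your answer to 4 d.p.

0.5429

Rank screen: 5, 2, 3, 1, 4, 6
Rank sleep: 6, 4, 3, 2, 1, 5
d = rank(screen) − rank(sleep): -1, -2, 0, -1, 3, 1; Σd² = 16
ρ = 1 − 6Σd² / [n(n²−1)] = 1 − 6×16 / (6×35) = 1 − 96/210 ≈ 0.5429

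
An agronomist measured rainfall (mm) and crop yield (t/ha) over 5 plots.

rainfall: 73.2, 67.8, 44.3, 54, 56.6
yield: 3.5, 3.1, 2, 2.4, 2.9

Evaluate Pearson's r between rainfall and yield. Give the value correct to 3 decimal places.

0.967

n = 5, Σx = 295.9, Σy = 13.9, Σx² = 18037.13, Σy² = 40.03, Σxy = 848.72
nΣxy − ΣxΣy = 4243.6 − 4113.01 = 130.59
nΣx² − (Σx)² = 90185.65 − 87556.81 = 2628.84; nΣy² − (Σy)² = 200.15 − 193.21 = 6.94
r = 130.59 / √(2628.84 × 6.94) = 130.59 / 135.0709 ≈ 0.967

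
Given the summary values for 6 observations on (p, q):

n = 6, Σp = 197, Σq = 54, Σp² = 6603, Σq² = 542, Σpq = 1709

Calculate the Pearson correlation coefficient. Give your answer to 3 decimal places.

r = (nΣpq − ΣpΣq) / √[(nΣp² − (Σp)²)(nΣq² − (Σq)²)]
Numerator: 6×1709 − 197×54 = -384
Denominator: √[(39618 − 38809)(3252 − 2916)] = √[809 × 336] = 521.3674
r = -384 / 521.3674 ≈ -0.737

-0.737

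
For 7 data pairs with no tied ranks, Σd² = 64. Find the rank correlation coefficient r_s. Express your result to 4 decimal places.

-0.1429

ρ = 1 − 6Σd² / [n(n²−1)] = 1 − 6×64 / (7×48)
  = 1 − 384/336 = 1 − 1.14286 ≈ -0.1429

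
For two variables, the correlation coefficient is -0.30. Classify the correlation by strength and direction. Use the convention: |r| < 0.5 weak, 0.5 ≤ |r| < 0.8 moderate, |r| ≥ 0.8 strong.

weak negative

r = -0.30 < 0 so the relationship is negative.
|r| = 0.30, which falls in the weak range.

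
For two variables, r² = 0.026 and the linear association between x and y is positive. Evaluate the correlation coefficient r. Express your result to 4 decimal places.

0.1612

|r| = √0.026 = 0.1612
The association is positive, so r = 0.1612.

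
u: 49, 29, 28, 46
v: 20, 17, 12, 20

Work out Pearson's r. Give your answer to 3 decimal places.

0.855

n = 4, Σu = 152, Σv = 69, Σu² = 6142, Σv² = 1233, Σuv = 2729
nΣuv − ΣuΣv = 10916 − 10488 = 428
nΣu² − (Σu)² = 24568 − 23104 = 1464; nΣv² − (Σv)² = 4932 − 4761 = 171
r = 428 / √(1464 × 171) = 428 / 500.3439 ≈ 0.855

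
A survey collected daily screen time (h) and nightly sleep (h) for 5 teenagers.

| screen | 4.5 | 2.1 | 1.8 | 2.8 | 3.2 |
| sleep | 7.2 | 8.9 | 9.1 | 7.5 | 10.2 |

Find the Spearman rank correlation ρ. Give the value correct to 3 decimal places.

-0.400

Rank screen: 5, 2, 1, 3, 4
Rank sleep: 1, 3, 4, 2, 5
d = rank(screen) − rank(sleep): 4, -1, -3, 1, -1; Σd² = 28
ρ = 1 − 6Σd² / [n(n²−1)] = 1 − 6×28 / (5×24) = 1 − 168/120 ≈ -0.400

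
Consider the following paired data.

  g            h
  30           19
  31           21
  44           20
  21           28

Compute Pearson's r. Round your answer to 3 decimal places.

n = 4, Σg = 126, Σh = 88, Σg² = 4238, Σh² = 1986, Σgh = 2689
nΣgh − ΣgΣh = 10756 − 11088 = -332
nΣg² − (Σg)² = 16952 − 15876 = 1076; nΣh² − (Σh)² = 7944 − 7744 = 200
r = -332 / √(1076 × 200) = -332 / 463.8965 ≈ -0.716

-0.716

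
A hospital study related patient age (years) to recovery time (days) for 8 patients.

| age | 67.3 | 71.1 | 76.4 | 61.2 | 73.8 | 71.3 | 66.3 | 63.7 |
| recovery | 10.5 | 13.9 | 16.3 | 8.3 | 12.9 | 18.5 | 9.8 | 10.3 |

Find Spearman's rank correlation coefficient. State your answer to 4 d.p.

Rank age: 4, 5, 8, 1, 7, 6, 3, 2
Rank recovery: 4, 6, 7, 1, 5, 8, 2, 3
d = rank(age) − rank(recovery): 0, -1, 1, 0, 2, -2, 1, -1; Σd² = 12
ρ = 1 − 6Σd² / [n(n²−1)] = 1 − 6×12 / (8×63) = 1 − 72/504 ≈ 0.8571

0.8571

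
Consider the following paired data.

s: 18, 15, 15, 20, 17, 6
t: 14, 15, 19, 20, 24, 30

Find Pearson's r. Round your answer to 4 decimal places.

-0.6912

n = 6, Σs = 91, Σt = 122, Σs² = 1499, Σt² = 2658, Σst = 1750
nΣst − ΣsΣt = 10500 − 11102 = -602
nΣs² − (Σs)² = 8994 − 8281 = 713; nΣt² − (Σt)² = 15948 − 14884 = 1064
r = -602 / √(713 × 1064) = -602 / 870.9948 ≈ -0.6912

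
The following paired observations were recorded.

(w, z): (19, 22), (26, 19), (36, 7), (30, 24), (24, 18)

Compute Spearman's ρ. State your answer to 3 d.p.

-0.300

Rank w: 1, 3, 5, 4, 2
Rank z: 4, 3, 1, 5, 2
d = rank(w) − rank(z): -3, 0, 4, -1, 0; Σd² = 26
ρ = 1 − 6Σd² / [n(n²−1)] = 1 − 6×26 / (5×24) = 1 − 156/120 ≈ -0.300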